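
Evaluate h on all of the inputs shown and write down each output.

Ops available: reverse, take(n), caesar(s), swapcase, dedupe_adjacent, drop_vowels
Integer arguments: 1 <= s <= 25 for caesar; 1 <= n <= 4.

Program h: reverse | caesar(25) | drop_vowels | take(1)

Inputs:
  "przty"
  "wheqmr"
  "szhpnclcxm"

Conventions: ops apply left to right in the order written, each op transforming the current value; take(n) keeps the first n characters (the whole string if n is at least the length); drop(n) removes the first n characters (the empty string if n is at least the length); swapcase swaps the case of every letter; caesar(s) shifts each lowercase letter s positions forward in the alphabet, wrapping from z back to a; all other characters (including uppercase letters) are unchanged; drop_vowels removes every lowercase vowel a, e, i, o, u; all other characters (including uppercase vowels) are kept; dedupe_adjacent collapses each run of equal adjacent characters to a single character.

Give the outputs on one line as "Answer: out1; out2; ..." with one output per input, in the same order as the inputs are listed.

Execution, op by op:
  "przty" -> "ytzrp" -> "xsyqo" -> "xsyq" -> "x"
  "wheqmr" -> "rmqehw" -> "qlpdgv" -> "qlpdgv" -> "q"
  "szhpnclcxm" -> "mxclcnphzs" -> "lwbkbmogyr" -> "lwbkbmgyr" -> "l"

"x"; "q"; "l"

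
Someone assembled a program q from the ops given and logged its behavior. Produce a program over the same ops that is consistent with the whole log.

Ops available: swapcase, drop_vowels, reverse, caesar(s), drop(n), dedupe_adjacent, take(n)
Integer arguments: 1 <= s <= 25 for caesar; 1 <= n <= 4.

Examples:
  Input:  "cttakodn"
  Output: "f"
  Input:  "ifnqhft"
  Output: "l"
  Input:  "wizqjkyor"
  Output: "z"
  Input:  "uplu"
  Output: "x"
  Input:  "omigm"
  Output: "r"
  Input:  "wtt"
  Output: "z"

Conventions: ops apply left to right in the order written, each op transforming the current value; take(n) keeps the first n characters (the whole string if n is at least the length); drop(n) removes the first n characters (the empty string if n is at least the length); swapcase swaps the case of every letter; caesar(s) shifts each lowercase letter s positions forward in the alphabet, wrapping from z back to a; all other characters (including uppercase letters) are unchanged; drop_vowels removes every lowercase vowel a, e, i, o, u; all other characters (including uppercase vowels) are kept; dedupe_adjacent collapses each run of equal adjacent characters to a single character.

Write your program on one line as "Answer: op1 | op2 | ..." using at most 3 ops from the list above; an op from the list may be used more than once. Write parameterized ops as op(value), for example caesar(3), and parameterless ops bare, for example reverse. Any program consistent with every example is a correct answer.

dedupe_adjacent | caesar(3) | take(1)

Check, running the answer program on each example:
  "cttakodn" -> "ctakodn" -> "fwdnrgq" -> "f"
  "ifnqhft" -> "ifnqhft" -> "liqtkiw" -> "l"
  "wizqjkyor" -> "wizqjkyor" -> "zlctmnbru" -> "z"
  "uplu" -> "uplu" -> "xsox" -> "x"
  "omigm" -> "omigm" -> "rpljp" -> "r"
  "wtt" -> "wt" -> "zw" -> "z"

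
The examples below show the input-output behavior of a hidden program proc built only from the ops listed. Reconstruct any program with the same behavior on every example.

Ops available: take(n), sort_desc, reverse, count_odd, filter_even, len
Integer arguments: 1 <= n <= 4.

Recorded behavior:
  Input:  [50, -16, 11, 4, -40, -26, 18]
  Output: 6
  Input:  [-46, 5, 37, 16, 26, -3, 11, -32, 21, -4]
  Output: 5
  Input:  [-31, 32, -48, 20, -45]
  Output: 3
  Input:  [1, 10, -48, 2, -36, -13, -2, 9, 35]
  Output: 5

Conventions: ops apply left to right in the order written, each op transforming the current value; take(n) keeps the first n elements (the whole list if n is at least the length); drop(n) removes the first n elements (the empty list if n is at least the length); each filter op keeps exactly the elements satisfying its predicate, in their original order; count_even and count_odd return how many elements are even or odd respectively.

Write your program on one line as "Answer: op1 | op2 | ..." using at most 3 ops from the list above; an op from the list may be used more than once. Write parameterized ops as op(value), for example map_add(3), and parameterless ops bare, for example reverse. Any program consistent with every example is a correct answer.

sort_desc | filter_even | len

Check, running the answer program on each example:
  [50, -16, 11, 4, -40, -26, 18] -> [50, 18, 11, 4, -16, -26, -40] -> [50, 18, 4, -16, -26, -40] -> 6
  [-46, 5, 37, 16, 26, -3, 11, -32, 21, -4] -> [37, 26, 21, 16, 11, 5, -3, -4, -32, -46] -> [26, 16, -4, -32, -46] -> 5
  [-31, 32, -48, 20, -45] -> [32, 20, -31, -45, -48] -> [32, 20, -48] -> 3
  [1, 10, -48, 2, -36, -13, -2, 9, 35] -> [35, 10, 9, 2, 1, -2, -13, -36, -48] -> [10, 2, -2, -36, -48] -> 5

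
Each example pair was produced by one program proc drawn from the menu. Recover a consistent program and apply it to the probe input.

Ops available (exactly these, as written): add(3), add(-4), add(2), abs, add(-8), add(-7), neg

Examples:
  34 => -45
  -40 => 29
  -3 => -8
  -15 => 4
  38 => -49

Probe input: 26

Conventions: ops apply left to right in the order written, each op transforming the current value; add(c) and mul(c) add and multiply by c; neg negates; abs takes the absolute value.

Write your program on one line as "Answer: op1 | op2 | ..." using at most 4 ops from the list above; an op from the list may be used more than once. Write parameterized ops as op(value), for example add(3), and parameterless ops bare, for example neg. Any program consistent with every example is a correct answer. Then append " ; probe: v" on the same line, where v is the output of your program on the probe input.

neg | add(-7) | add(-4) ; probe: -37

Check, running the answer program on each example:
  34 -> -34 -> -41 -> -45
  -40 -> 40 -> 33 -> 29
  -3 -> 3 -> -4 -> -8
  -15 -> 15 -> 8 -> 4
  38 -> -38 -> -45 -> -49
  probe: 26 -> -26 -> -33 -> -37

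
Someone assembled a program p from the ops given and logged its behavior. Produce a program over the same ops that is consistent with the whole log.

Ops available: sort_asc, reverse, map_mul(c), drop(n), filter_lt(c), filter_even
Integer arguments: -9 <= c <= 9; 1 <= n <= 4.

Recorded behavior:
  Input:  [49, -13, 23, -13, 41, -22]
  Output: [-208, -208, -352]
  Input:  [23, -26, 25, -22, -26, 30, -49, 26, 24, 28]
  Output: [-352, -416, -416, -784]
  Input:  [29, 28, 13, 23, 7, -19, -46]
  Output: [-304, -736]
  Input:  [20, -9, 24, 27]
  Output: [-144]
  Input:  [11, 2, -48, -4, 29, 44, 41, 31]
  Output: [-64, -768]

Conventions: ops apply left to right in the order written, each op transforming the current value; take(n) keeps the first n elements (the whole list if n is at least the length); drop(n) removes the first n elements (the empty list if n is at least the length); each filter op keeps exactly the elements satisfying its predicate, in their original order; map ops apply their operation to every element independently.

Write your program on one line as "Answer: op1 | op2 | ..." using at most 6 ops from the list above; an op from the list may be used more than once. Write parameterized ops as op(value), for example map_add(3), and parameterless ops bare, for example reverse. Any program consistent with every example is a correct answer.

map_mul(8) | sort_asc | map_mul(2) | reverse | filter_lt(-9)

Check, running the answer program on each example:
  [49, -13, 23, -13, 41, -22] -> [392, -104, 184, -104, 328, -176] -> [-176, -104, -104, 184, 328, 392] -> [-352, -208, -208, 368, 656, 784] -> [784, 656, 368, -208, -208, -352] -> [-208, -208, -352]
  [23, -26, 25, -22, -26, 30, -49, 26, 24, 28] -> [184, -208, 200, -176, -208, 240, -392, 208, 192, 224] -> [-392, -208, -208, -176, 184, 192, 200, 208, 224, 240] -> [-784, -416, -416, -352, 368, 384, 400, 416, 448, 480] -> [480, 448, 416, 400, 384, 368, -352, -416, -416, -784] -> [-352, -416, -416, -784]
  [29, 28, 13, 23, 7, -19, -46] -> [232, 224, 104, 184, 56, -152, -368] -> [-368, -152, 56, 104, 184, 224, 232] -> [-736, -304, 112, 208, 368, 448, 464] -> [464, 448, 368, 208, 112, -304, -736] -> [-304, -736]
  [20, -9, 24, 27] -> [160, -72, 192, 216] -> [-72, 160, 192, 216] -> [-144, 320, 384, 432] -> [432, 384, 320, -144] -> [-144]
  [11, 2, -48, -4, 29, 44, 41, 31] -> [88, 16, -384, -32, 232, 352, 328, 248] -> [-384, -32, 16, 88, 232, 248, 328, 352] -> [-768, -64, 32, 176, 464, 496, 656, 704] -> [704, 656, 496, 464, 176, 32, -64, -768] -> [-64, -768]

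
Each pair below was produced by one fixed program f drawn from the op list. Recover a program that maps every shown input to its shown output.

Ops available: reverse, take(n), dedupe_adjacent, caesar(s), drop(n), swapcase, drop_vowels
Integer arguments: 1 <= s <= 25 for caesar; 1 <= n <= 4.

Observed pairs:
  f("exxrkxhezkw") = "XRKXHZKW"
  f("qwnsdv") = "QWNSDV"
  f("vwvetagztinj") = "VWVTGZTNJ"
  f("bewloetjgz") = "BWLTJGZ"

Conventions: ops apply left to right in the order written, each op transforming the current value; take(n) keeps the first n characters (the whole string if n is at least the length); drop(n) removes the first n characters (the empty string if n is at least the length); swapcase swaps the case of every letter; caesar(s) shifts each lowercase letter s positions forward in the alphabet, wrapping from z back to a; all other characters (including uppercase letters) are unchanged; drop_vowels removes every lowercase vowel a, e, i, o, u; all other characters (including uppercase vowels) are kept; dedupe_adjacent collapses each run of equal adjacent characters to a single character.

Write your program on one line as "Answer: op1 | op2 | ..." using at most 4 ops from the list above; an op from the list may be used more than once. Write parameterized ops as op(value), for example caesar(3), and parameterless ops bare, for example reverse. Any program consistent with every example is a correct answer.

dedupe_adjacent | drop_vowels | swapcase

Check, running the answer program on each example:
  "exxrkxhezkw" -> "exrkxhezkw" -> "xrkxhzkw" -> "XRKXHZKW"
  "qwnsdv" -> "qwnsdv" -> "qwnsdv" -> "QWNSDV"
  "vwvetagztinj" -> "vwvetagztinj" -> "vwvtgztnj" -> "VWVTGZTNJ"
  "bewloetjgz" -> "bewloetjgz" -> "bwltjgz" -> "BWLTJGZ"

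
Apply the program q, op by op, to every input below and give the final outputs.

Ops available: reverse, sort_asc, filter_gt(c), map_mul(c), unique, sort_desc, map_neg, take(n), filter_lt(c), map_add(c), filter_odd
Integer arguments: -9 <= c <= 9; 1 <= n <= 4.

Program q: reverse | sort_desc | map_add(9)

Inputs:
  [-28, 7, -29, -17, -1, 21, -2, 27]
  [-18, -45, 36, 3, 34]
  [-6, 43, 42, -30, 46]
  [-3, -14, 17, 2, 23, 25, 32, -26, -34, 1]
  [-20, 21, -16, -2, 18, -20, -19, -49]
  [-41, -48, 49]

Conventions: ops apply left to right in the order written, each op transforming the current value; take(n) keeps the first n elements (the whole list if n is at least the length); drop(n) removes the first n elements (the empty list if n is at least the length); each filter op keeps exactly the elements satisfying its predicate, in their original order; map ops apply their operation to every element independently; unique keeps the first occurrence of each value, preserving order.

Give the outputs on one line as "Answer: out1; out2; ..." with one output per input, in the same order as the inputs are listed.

[36, 30, 16, 8, 7, -8, -19, -20]; [45, 43, 12, -9, -36]; [55, 52, 51, 3, -21]; [41, 34, 32, 26, 11, 10, 6, -5, -17, -25]; [30, 27, 7, -7, -10, -11, -11, -40]; [58, -32, -39]

Execution, op by op:
  [-28, 7, -29, -17, -1, 21, -2, 27] -> [27, -2, 21, -1, -17, -29, 7, -28] -> [27, 21, 7, -1, -2, -17, -28, -29] -> [36, 30, 16, 8, 7, -8, -19, -20]
  [-18, -45, 36, 3, 34] -> [34, 3, 36, -45, -18] -> [36, 34, 3, -18, -45] -> [45, 43, 12, -9, -36]
  [-6, 43, 42, -30, 46] -> [46, -30, 42, 43, -6] -> [46, 43, 42, -6, -30] -> [55, 52, 51, 3, -21]
  [-3, -14, 17, 2, 23, 25, 32, -26, -34, 1] -> [1, -34, -26, 32, 25, 23, 2, 17, -14, -3] -> [32, 25, 23, 17, 2, 1, -3, -14, -26, -34] -> [41, 34, 32, 26, 11, 10, 6, -5, -17, -25]
  [-20, 21, -16, -2, 18, -20, -19, -49] -> [-49, -19, -20, 18, -2, -16, 21, -20] -> [21, 18, -2, -16, -19, -20, -20, -49] -> [30, 27, 7, -7, -10, -11, -11, -40]
  [-41, -48, 49] -> [49, -48, -41] -> [49, -41, -48] -> [58, -32, -39]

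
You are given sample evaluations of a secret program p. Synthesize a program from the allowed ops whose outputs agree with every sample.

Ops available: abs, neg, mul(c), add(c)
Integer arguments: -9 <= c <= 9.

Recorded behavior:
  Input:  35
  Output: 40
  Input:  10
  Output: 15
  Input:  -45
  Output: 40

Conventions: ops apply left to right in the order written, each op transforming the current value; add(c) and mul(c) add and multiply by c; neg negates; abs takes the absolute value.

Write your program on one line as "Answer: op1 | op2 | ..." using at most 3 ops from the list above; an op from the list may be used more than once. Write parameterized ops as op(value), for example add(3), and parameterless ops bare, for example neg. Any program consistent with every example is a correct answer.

add(5) | neg | abs

Check, running the answer program on each example:
  35 -> 40 -> -40 -> 40
  10 -> 15 -> -15 -> 15
  -45 -> -40 -> 40 -> 40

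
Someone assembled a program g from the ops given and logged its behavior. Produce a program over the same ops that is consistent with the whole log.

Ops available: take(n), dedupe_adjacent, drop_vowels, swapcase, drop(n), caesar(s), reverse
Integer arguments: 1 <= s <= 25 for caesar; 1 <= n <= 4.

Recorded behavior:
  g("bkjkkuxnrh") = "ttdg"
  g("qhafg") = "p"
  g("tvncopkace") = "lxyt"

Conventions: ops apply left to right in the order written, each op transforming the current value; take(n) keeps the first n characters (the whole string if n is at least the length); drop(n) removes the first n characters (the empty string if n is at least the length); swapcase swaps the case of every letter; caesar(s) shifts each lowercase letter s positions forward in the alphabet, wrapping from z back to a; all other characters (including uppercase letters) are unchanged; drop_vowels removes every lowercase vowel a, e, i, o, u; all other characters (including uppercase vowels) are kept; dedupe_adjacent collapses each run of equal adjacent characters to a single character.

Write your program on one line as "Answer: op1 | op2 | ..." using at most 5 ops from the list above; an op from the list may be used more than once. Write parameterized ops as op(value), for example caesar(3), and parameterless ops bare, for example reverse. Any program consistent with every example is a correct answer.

drop(3) | take(4) | caesar(9) | drop_vowels

Check, running the answer program on each example:
  "bkjkkuxnrh" -> "kkuxnrh" -> "kkux" -> "ttdg" -> "ttdg"
  "qhafg" -> "fg" -> "fg" -> "op" -> "p"
  "tvncopkace" -> "copkace" -> "copk" -> "lxyt" -> "lxyt"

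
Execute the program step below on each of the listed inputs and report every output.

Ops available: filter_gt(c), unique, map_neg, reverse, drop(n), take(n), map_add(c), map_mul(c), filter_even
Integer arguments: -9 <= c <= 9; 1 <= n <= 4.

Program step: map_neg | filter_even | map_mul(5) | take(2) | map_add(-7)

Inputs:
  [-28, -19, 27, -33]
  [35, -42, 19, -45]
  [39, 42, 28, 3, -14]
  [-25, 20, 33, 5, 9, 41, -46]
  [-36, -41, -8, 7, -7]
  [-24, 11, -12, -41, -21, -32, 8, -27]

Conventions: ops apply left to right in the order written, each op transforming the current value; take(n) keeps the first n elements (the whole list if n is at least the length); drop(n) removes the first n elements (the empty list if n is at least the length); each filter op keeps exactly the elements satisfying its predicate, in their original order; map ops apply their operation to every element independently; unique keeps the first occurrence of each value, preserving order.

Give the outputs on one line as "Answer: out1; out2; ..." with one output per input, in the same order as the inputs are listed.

Execution, op by op:
  [-28, -19, 27, -33] -> [28, 19, -27, 33] -> [28] -> [140] -> [140] -> [133]
  [35, -42, 19, -45] -> [-35, 42, -19, 45] -> [42] -> [210] -> [210] -> [203]
  [39, 42, 28, 3, -14] -> [-39, -42, -28, -3, 14] -> [-42, -28, 14] -> [-210, -140, 70] -> [-210, -140] -> [-217, -147]
  [-25, 20, 33, 5, 9, 41, -46] -> [25, -20, -33, -5, -9, -41, 46] -> [-20, 46] -> [-100, 230] -> [-100, 230] -> [-107, 223]
  [-36, -41, -8, 7, -7] -> [36, 41, 8, -7, 7] -> [36, 8] -> [180, 40] -> [180, 40] -> [173, 33]
  [-24, 11, -12, -41, -21, -32, 8, -27] -> [24, -11, 12, 41, 21, 32, -8, 27] -> [24, 12, 32, -8] -> [120, 60, 160, -40] -> [120, 60] -> [113, 53]

[133]; [203]; [-217, -147]; [-107, 223]; [173, 33]; [113, 53]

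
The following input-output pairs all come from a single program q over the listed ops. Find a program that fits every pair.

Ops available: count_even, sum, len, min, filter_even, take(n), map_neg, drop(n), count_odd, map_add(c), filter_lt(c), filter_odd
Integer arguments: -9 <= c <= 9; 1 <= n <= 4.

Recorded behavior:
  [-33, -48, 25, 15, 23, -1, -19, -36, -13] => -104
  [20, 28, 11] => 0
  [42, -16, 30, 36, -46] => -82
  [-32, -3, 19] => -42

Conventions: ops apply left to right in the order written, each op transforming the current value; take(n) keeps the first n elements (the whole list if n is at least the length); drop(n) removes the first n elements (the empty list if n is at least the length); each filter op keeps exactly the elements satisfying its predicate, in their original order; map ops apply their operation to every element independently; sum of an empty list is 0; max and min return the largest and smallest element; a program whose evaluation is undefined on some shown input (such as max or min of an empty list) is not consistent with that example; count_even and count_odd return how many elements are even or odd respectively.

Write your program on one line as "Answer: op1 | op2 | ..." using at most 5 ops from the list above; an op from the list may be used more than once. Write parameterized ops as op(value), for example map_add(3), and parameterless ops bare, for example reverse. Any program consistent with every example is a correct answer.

filter_even | map_add(-9) | filter_lt(3) | map_add(-1) | sum

Check, running the answer program on each example:
  [-33, -48, 25, 15, 23, -1, -19, -36, -13] -> [-48, -36] -> [-57, -45] -> [-57, -45] -> [-58, -46] -> -104
  [20, 28, 11] -> [20, 28] -> [11, 19] -> [] -> [] -> 0
  [42, -16, 30, 36, -46] -> [42, -16, 30, 36, -46] -> [33, -25, 21, 27, -55] -> [-25, -55] -> [-26, -56] -> -82
  [-32, -3, 19] -> [-32] -> [-41] -> [-41] -> [-42] -> -42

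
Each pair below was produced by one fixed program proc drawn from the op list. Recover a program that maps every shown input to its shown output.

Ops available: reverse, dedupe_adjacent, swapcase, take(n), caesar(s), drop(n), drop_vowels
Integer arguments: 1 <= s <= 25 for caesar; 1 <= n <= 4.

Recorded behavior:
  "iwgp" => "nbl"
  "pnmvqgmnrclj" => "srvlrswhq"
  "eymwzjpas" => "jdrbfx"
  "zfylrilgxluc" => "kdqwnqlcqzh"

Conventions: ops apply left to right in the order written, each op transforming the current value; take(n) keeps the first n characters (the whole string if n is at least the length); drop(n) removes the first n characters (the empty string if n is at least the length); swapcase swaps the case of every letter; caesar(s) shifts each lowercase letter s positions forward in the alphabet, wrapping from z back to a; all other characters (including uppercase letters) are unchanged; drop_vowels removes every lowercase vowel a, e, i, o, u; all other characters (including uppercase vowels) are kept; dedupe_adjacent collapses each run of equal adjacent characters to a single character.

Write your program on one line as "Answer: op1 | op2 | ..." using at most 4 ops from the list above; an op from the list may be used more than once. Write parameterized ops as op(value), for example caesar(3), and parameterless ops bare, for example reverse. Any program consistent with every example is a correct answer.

caesar(6) | caesar(25) | drop_vowels

Check, running the answer program on each example:
  "iwgp" -> "ocmv" -> "nblu" -> "nbl"
  "pnmvqgmnrclj" -> "vtsbwmstxirp" -> "usravlrswhqo" -> "srvlrswhq"
  "eymwzjpas" -> "kescfpvgy" -> "jdrbeoufx" -> "jdrbfx"
  "zfylrilgxluc" -> "flerxormdrai" -> "ekdqwnqlcqzh" -> "kdqwnqlcqzh"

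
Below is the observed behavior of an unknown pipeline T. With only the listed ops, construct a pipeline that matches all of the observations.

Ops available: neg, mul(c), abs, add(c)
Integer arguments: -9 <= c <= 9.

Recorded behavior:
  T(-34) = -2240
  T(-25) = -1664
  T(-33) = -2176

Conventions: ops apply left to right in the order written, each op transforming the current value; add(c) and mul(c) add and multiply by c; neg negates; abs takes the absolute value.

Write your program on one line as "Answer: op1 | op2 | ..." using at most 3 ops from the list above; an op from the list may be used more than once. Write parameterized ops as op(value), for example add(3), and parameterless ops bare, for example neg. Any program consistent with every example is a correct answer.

mul(-8) | add(8) | mul(-8)

Check, running the answer program on each example:
  -34 -> 272 -> 280 -> -2240
  -25 -> 200 -> 208 -> -1664
  -33 -> 264 -> 272 -> -2176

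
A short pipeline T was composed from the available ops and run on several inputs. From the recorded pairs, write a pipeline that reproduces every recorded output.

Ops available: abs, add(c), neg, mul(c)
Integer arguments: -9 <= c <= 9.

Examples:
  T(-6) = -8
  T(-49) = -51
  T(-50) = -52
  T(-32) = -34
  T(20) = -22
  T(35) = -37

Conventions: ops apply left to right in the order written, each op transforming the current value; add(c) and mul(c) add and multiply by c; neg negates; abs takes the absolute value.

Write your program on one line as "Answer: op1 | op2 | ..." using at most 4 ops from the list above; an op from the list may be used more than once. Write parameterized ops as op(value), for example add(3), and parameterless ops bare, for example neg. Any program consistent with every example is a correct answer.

neg | abs | add(2) | neg

Check, running the answer program on each example:
  -6 -> 6 -> 6 -> 8 -> -8
  -49 -> 49 -> 49 -> 51 -> -51
  -50 -> 50 -> 50 -> 52 -> -52
  -32 -> 32 -> 32 -> 34 -> -34
  20 -> -20 -> 20 -> 22 -> -22
  35 -> -35 -> 35 -> 37 -> -37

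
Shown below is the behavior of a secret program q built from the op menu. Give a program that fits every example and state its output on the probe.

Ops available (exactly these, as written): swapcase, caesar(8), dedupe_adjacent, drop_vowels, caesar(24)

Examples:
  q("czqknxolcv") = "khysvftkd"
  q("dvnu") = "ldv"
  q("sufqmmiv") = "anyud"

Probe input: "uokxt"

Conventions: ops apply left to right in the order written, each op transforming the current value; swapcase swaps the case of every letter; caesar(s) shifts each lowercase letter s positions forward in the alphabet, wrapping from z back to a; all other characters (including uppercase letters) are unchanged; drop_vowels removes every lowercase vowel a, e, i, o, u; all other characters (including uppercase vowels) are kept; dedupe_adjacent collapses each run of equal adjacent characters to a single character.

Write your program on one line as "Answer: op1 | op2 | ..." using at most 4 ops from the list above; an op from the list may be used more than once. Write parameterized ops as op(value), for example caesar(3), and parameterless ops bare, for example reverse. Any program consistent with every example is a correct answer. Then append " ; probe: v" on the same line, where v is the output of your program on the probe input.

drop_vowels | dedupe_adjacent | caesar(8) ; probe: "sfb"

Check, running the answer program on each example:
  "czqknxolcv" -> "czqknxlcv" -> "czqknxlcv" -> "khysvftkd"
  "dvnu" -> "dvn" -> "dvn" -> "ldv"
  "sufqmmiv" -> "sfqmmv" -> "sfqmv" -> "anyud"
  probe: "uokxt" -> "kxt" -> "kxt" -> "sfb"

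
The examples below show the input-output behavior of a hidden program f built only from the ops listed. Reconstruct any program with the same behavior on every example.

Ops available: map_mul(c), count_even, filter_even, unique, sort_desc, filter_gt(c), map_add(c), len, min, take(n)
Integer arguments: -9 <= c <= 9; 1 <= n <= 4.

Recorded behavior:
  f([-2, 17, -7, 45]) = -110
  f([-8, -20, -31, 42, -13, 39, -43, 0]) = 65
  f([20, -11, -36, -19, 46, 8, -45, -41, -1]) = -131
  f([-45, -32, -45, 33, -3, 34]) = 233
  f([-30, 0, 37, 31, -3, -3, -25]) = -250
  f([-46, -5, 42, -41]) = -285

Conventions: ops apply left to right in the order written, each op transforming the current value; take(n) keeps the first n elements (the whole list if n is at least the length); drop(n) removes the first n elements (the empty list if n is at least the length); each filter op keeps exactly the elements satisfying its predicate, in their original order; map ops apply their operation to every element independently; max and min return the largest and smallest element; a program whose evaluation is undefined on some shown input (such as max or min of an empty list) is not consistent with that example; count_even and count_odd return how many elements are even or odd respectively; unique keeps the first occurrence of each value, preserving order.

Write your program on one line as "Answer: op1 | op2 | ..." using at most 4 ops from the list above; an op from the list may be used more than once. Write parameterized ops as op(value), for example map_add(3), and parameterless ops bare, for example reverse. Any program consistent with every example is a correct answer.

map_mul(-7) | map_add(9) | take(3) | min

Check, running the answer program on each example:
  [-2, 17, -7, 45] -> [14, -119, 49, -315] -> [23, -110, 58, -306] -> [23, -110, 58] -> -110
  [-8, -20, -31, 42, -13, 39, -43, 0] -> [56, 140, 217, -294, 91, -273, 301, 0] -> [65, 149, 226, -285, 100, -264, 310, 9] -> [65, 149, 226] -> 65
  [20, -11, -36, -19, 46, 8, -45, -41, -1] -> [-140, 77, 252, 133, -322, -56, 315, 287, 7] -> [-131, 86, 261, 142, -313, -47, 324, 296, 16] -> [-131, 86, 261] -> -131
  [-45, -32, -45, 33, -3, 34] -> [315, 224, 315, -231, 21, -238] -> [324, 233, 324, -222, 30, -229] -> [324, 233, 324] -> 233
  [-30, 0, 37, 31, -3, -3, -25] -> [210, 0, -259, -217, 21, 21, 175] -> [219, 9, -250, -208, 30, 30, 184] -> [219, 9, -250] -> -250
  [-46, -5, 42, -41] -> [322, 35, -294, 287] -> [331, 44, -285, 296] -> [331, 44, -285] -> -285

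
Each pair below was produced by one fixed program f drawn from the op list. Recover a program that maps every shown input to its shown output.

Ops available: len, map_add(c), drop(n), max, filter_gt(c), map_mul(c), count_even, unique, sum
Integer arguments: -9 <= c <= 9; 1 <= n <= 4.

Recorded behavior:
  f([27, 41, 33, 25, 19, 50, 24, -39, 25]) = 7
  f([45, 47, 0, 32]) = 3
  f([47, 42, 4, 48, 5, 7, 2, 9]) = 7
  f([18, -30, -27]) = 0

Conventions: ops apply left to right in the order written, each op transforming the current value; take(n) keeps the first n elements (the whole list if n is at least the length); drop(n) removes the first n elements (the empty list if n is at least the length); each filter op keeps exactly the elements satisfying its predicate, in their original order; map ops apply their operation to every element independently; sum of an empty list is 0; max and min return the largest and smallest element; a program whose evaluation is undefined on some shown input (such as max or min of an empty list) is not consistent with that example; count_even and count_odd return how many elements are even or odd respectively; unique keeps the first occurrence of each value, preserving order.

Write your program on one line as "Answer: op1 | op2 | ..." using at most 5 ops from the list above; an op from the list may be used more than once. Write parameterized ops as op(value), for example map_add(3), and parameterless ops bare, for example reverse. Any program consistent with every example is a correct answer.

map_mul(8) | filter_gt(-5) | drop(1) | count_even

Check, running the answer program on each example:
  [27, 41, 33, 25, 19, 50, 24, -39, 25] -> [216, 328, 264, 200, 152, 400, 192, -312, 200] -> [216, 328, 264, 200, 152, 400, 192, 200] -> [328, 264, 200, 152, 400, 192, 200] -> 7
  [45, 47, 0, 32] -> [360, 376, 0, 256] -> [360, 376, 0, 256] -> [376, 0, 256] -> 3
  [47, 42, 4, 48, 5, 7, 2, 9] -> [376, 336, 32, 384, 40, 56, 16, 72] -> [376, 336, 32, 384, 40, 56, 16, 72] -> [336, 32, 384, 40, 56, 16, 72] -> 7
  [18, -30, -27] -> [144, -240, -216] -> [144] -> [] -> 0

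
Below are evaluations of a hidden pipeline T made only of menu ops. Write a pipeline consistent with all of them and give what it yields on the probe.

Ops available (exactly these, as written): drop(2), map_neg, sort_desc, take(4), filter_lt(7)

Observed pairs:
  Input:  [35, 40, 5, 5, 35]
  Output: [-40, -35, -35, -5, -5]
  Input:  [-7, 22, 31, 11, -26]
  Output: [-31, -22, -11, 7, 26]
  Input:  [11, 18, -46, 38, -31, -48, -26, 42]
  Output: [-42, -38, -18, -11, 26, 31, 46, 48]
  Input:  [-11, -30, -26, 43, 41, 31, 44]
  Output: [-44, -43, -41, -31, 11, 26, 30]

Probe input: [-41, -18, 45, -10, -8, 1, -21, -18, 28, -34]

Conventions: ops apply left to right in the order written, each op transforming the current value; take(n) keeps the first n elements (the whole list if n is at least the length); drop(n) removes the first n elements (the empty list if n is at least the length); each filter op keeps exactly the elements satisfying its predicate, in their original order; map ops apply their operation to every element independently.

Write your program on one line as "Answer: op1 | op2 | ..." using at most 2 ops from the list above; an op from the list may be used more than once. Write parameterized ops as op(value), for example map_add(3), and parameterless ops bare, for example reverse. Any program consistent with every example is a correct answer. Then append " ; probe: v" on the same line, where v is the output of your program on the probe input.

sort_desc | map_neg ; probe: [-45, -28, -1, 8, 10, 18, 18, 21, 34, 41]

Check, running the answer program on each example:
  [35, 40, 5, 5, 35] -> [40, 35, 35, 5, 5] -> [-40, -35, -35, -5, -5]
  [-7, 22, 31, 11, -26] -> [31, 22, 11, -7, -26] -> [-31, -22, -11, 7, 26]
  [11, 18, -46, 38, -31, -48, -26, 42] -> [42, 38, 18, 11, -26, -31, -46, -48] -> [-42, -38, -18, -11, 26, 31, 46, 48]
  [-11, -30, -26, 43, 41, 31, 44] -> [44, 43, 41, 31, -11, -26, -30] -> [-44, -43, -41, -31, 11, 26, 30]
  probe: [-41, -18, 45, -10, -8, 1, -21, -18, 28, -34] -> [45, 28, 1, -8, -10, -18, -18, -21, -34, -41] -> [-45, -28, -1, 8, 10, 18, 18, 21, 34, 41]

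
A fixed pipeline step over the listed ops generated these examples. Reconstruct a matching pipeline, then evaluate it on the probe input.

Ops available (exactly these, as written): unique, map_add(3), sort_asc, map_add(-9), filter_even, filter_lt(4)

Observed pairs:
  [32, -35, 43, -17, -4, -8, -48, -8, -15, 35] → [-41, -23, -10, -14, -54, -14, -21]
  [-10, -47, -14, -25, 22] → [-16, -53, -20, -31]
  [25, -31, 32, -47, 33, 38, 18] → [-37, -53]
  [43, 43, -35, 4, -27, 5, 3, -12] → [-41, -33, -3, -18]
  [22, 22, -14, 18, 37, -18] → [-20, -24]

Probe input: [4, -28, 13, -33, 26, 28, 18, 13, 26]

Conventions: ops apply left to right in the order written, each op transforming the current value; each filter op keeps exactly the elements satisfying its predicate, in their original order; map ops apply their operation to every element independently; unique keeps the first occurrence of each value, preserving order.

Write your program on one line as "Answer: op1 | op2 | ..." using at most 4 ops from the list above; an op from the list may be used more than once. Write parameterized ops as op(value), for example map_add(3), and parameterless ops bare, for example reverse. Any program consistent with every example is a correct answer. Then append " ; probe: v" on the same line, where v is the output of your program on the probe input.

filter_lt(4) | map_add(-9) | map_add(3) ; probe: [-34, -39]

Check, running the answer program on each example:
  [32, -35, 43, -17, -4, -8, -48, -8, -15, 35] -> [-35, -17, -4, -8, -48, -8, -15] -> [-44, -26, -13, -17, -57, -17, -24] -> [-41, -23, -10, -14, -54, -14, -21]
  [-10, -47, -14, -25, 22] -> [-10, -47, -14, -25] -> [-19, -56, -23, -34] -> [-16, -53, -20, -31]
  [25, -31, 32, -47, 33, 38, 18] -> [-31, -47] -> [-40, -56] -> [-37, -53]
  [43, 43, -35, 4, -27, 5, 3, -12] -> [-35, -27, 3, -12] -> [-44, -36, -6, -21] -> [-41, -33, -3, -18]
  [22, 22, -14, 18, 37, -18] -> [-14, -18] -> [-23, -27] -> [-20, -24]
  probe: [4, -28, 13, -33, 26, 28, 18, 13, 26] -> [-28, -33] -> [-37, -42] -> [-34, -39]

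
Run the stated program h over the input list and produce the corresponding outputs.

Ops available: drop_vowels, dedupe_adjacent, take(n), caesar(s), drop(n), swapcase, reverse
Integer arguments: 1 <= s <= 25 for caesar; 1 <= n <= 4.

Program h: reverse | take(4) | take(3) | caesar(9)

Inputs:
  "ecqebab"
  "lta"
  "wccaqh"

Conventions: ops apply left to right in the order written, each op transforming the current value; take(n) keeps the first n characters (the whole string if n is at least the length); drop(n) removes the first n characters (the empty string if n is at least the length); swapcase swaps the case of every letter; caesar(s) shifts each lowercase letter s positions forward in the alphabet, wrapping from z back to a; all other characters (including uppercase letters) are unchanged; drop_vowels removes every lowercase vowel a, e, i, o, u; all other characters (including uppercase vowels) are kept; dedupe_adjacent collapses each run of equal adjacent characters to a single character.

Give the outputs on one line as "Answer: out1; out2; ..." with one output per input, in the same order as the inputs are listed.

Execution, op by op:
  "ecqebab" -> "babeqce" -> "babe" -> "bab" -> "kjk"
  "lta" -> "atl" -> "atl" -> "atl" -> "jcu"
  "wccaqh" -> "hqaccw" -> "hqac" -> "hqa" -> "qzj"

"kjk"; "jcu"; "qzj"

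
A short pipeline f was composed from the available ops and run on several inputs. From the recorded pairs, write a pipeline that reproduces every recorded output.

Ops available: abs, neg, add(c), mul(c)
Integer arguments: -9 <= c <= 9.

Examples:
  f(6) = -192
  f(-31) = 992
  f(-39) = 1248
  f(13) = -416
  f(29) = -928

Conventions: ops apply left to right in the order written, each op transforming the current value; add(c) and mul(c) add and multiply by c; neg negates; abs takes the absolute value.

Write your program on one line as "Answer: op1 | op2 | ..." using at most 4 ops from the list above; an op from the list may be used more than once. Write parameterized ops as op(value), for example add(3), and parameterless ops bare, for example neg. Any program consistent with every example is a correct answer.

mul(2) | mul(4) | mul(-4)

Check, running the answer program on each example:
  6 -> 12 -> 48 -> -192
  -31 -> -62 -> -248 -> 992
  -39 -> -78 -> -312 -> 1248
  13 -> 26 -> 104 -> -416
  29 -> 58 -> 232 -> -928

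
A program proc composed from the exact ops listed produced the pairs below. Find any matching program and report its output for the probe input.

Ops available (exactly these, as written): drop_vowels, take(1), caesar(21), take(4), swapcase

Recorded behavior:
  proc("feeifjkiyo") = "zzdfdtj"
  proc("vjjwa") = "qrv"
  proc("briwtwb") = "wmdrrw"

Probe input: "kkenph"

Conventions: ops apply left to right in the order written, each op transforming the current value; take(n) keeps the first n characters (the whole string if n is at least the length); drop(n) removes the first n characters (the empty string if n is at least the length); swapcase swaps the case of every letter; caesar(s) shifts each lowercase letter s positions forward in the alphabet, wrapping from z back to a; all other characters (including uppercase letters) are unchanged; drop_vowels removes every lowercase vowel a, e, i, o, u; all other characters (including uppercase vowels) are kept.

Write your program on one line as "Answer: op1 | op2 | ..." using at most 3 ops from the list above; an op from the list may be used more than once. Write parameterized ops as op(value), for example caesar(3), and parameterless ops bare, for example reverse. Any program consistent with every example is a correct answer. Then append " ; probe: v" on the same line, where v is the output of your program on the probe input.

caesar(21) | drop_vowels ; probe: "ffzkc"

Check, running the answer program on each example:
  "feeifjkiyo" -> "azzdaefdtj" -> "zzdfdtj"
  "vjjwa" -> "qeerv" -> "qrv"
  "briwtwb" -> "wmdrorw" -> "wmdrrw"
  probe: "kkenph" -> "ffzikc" -> "ffzkc"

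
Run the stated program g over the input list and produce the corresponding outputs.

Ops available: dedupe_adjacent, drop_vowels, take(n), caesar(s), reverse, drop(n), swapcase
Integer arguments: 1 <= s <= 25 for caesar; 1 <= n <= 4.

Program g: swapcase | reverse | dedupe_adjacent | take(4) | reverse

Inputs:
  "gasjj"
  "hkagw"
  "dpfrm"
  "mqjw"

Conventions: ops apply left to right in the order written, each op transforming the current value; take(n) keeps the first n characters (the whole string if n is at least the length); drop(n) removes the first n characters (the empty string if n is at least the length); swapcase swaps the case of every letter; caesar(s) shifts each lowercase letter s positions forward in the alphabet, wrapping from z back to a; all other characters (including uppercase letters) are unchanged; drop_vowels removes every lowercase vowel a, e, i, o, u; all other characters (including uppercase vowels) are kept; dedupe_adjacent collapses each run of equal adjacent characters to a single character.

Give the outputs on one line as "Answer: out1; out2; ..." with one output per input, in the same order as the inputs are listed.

"GASJ"; "KAGW"; "PFRM"; "MQJW"

Execution, op by op:
  "gasjj" -> "GASJJ" -> "JJSAG" -> "JSAG" -> "JSAG" -> "GASJ"
  "hkagw" -> "HKAGW" -> "WGAKH" -> "WGAKH" -> "WGAK" -> "KAGW"
  "dpfrm" -> "DPFRM" -> "MRFPD" -> "MRFPD" -> "MRFP" -> "PFRM"
  "mqjw" -> "MQJW" -> "WJQM" -> "WJQM" -> "WJQM" -> "MQJW"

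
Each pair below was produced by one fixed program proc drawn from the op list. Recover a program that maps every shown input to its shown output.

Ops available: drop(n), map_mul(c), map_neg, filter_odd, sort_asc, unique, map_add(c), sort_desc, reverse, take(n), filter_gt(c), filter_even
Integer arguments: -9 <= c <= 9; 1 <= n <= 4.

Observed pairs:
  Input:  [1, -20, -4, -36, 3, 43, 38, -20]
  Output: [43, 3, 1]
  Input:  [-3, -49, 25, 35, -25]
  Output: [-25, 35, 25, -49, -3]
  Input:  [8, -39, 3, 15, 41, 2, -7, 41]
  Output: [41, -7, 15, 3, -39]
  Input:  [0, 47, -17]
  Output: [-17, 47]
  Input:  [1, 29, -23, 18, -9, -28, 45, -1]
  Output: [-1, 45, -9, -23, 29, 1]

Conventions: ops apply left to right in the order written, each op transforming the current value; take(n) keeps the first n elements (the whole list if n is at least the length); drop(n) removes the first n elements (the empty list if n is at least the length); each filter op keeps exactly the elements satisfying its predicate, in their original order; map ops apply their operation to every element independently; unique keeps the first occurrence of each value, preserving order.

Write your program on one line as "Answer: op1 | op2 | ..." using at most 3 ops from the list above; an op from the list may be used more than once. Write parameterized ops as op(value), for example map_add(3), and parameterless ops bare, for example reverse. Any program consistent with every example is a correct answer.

reverse | unique | filter_odd

Check, running the answer program on each example:
  [1, -20, -4, -36, 3, 43, 38, -20] -> [-20, 38, 43, 3, -36, -4, -20, 1] -> [-20, 38, 43, 3, -36, -4, 1] -> [43, 3, 1]
  [-3, -49, 25, 35, -25] -> [-25, 35, 25, -49, -3] -> [-25, 35, 25, -49, -3] -> [-25, 35, 25, -49, -3]
  [8, -39, 3, 15, 41, 2, -7, 41] -> [41, -7, 2, 41, 15, 3, -39, 8] -> [41, -7, 2, 15, 3, -39, 8] -> [41, -7, 15, 3, -39]
  [0, 47, -17] -> [-17, 47, 0] -> [-17, 47, 0] -> [-17, 47]
  [1, 29, -23, 18, -9, -28, 45, -1] -> [-1, 45, -28, -9, 18, -23, 29, 1] -> [-1, 45, -28, -9, 18, -23, 29, 1] -> [-1, 45, -9, -23, 29, 1]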